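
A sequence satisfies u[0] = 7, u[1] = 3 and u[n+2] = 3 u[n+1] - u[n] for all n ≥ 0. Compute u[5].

18

u[2] = 3·3 - 7 = 2
u[3] = 3·2 - 3 = 3
u[4] = 3·3 - 2 = 7
u[5] = 3·7 - 3 = 18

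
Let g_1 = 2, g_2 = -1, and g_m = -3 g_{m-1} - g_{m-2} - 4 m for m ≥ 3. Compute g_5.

g_3 = -3*(-1) - 2 - 12 = -11
g_4 = -3*(-11) - (-1) - 16 = 18
g_5 = -3*18 - (-11) - 20 = -63

-63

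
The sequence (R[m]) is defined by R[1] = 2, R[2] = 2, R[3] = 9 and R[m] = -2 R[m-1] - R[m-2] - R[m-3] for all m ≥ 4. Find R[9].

R[4] = -2*9 - 2 - 2 = -22
R[5] = -2*(-22) - 9 - 2 = 33
R[6] = -2*33 - (-22) - 9 = -53
R[7] = -2*(-53) - 33 - (-22) = 95
R[8] = -2*95 - (-53) - 33 = -170
R[9] = -2*(-170) - 95 - (-53) = 298

298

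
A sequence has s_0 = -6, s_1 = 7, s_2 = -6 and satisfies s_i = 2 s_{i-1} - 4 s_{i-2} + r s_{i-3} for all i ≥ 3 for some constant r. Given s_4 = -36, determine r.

-4

s_3 = -40 - 6r
s_4 = -56 - 5r
So -56 - 5r = -36, giving r = -4.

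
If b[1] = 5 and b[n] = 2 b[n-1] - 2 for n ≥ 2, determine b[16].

The fixed point is -2/(1 - 2) = 2, so b[n] - 2 = 2(b[n-1] - 2).
Hence b[n] = 3·2^{n-1} + 2.
b[16] = 3·2^{15} + 2 = 3·32768 + 2 = 98306.

98306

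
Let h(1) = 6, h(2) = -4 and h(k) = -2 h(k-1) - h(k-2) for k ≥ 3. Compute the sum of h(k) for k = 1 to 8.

8

h(3) = -2·(-4) - 6 = 2
h(4) = -2·2 - (-4) = 0
h(5) = -2·0 - 2 = -2
h(6) = -2·(-2) - 0 = 4
h(7) = -2·4 - (-2) = -6
h(8) = -2·(-6) - 4 = 8
Sum = 6 + (-4) + 2 + 0 + (-2) + 4 + (-6) + 8 = 8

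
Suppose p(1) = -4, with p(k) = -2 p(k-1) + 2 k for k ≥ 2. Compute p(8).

p(2) = -2(-4) + 4 = 12
p(3) = -2(12) + 6 = -18
p(4) = -2(-18) + 8 = 44
p(5) = -2(44) + 10 = -78
p(6) = -2(-78) + 12 = 168
p(7) = -2(168) + 14 = -322
p(8) = -2(-322) + 16 = 660

660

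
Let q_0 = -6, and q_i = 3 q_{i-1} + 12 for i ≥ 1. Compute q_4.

-6

q_1 = 3(-6) + 12 = -6
q_2 = 3(-6) + 12 = -6
q_3 = 3(-6) + 12 = -6
q_4 = 3(-6) + 12 = -6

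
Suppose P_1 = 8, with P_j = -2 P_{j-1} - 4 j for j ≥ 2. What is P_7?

P_2 = -2(8) - 8 = -24
P_3 = -2(-24) - 12 = 36
P_4 = -2(36) - 16 = -88
P_5 = -2(-88) - 20 = 156
P_6 = -2(156) - 24 = -336
P_7 = -2(-336) - 28 = 644

644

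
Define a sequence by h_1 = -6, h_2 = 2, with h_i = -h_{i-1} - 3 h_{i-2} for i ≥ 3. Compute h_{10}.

482

h_3 = -2 - 3*(-6) = 16
h_4 = -16 - 3*2 = -22
h_5 = -(-22) - 3*16 = -26
h_6 = -(-26) - 3*(-22) = 92
h_7 = -92 - 3*(-26) = -14
h_8 = -(-14) - 3*92 = -262
h_9 = -(-262) - 3*(-14) = 304
h_{10} = -304 - 3*(-262) = 482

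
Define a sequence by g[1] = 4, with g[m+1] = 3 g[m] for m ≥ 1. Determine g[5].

324

g[2] = 3·4 = 12
g[3] = 3·12 = 36
g[4] = 3·36 = 108
g[5] = 3·108 = 324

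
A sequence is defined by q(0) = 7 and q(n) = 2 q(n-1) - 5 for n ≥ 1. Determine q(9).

1029

q(1) = 2(7) - 5 = 9
q(2) = 2(9) - 5 = 13
q(3) = 2(13) - 5 = 21
q(4) = 2(21) - 5 = 37
q(5) = 2(37) - 5 = 69
q(6) = 2(69) - 5 = 133
q(7) = 2(133) - 5 = 261
q(8) = 2(261) - 5 = 517
q(9) = 2(517) - 5 = 1029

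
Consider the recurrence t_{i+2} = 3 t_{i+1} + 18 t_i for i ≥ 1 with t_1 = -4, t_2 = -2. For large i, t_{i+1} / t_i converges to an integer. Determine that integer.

6

The characteristic equation is r^2 - 3r - 18 = 0, which factors as (r - 6)(r + 3) = 0.
So the roots are 6 and -3. Since |6| > |-3| and the coefficient of 6^i is non-zero, the ratio tends to 6.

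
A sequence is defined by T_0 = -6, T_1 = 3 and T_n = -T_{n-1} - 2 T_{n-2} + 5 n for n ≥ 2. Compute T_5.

53

T_2 = -3 - 2·(-6) + 10 = 19
T_3 = -19 - 2·3 + 15 = -10
T_4 = -(-10) - 2·19 + 20 = -8
T_5 = -(-8) - 2·(-10) + 25 = 53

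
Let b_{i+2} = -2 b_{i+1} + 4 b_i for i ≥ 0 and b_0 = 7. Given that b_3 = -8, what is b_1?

Let b_1 = x.
b_2 = 28 - 2x
b_3 = -56 + 8x
So -56 + 8x = -8, giving x = 6.

6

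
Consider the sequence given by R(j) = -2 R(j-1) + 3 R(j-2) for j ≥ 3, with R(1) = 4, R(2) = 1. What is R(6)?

R(3) = -2(1) + 3(4) = 10
R(4) = -2(10) + 3(1) = -17
R(5) = -2(-17) + 3(10) = 64
R(6) = -2(64) + 3(-17) = -179

-179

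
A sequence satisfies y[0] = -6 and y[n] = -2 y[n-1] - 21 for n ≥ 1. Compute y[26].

67108857

The fixed point is -21/(1 + 2) = -7, so y[n] + 7 = -2(y[n-1] + 7).
Hence y[n] = 1·(-2)^n - 7.
y[26] = 1·(-2)^{26} - 7 = 1·67108864 - 7 = 67108857.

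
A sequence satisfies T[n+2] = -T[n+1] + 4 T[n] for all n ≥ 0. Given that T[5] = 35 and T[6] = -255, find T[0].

Rearranging, T[n-2] = (T[n] + T[n-1]) / 4.
T[4] = (-255 + 35) / 4 = -220/4 = -55
T[3] = (35 + (-55)) / 4 = -20/4 = -5
T[2] = (-55 + (-5)) / 4 = -60/4 = -15
T[1] = (-5 + (-15)) / 4 = -20/4 = -5
T[0] = (-15 + (-5)) / 4 = -20/4 = -5

-5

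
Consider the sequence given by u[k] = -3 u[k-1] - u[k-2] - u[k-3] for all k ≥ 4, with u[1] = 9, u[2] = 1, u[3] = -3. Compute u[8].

u[4] = -3·(-3) - 1 - 9 = -1
u[5] = -3·(-1) - (-3) - 1 = 5
u[6] = -3·5 - (-1) - (-3) = -11
u[7] = -3·(-11) - 5 - (-1) = 29
u[8] = -3·29 - (-11) - 5 = -81

-81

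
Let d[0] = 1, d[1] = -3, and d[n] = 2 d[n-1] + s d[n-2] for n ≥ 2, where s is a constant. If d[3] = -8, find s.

d[2] = -6 + s
d[3] = -12 - s
So -12 - s = -8, giving s = -4.

-4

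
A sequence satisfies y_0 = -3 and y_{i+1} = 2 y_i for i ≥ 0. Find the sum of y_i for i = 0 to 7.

y_1 = 2*(-3) = -6
y_2 = 2*(-6) = -12
y_3 = 2*(-12) = -24
y_4 = 2*(-24) = -48
y_5 = 2*(-48) = -96
y_6 = 2*(-96) = -192
y_7 = 2*(-192) = -384
Sum = (-3) + (-6) + (-12) + (-24) + (-48) + (-96) + (-192) + (-384) = -765

-765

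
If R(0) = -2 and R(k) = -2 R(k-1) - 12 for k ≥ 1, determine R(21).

-4194308

The fixed point is -12/(1 + 2) = -4, so R(k) + 4 = -2(R(k-1) + 4).
Hence R(k) = 2·(-2)^k - 4.
R(21) = 2·(-2)^{21} - 4 = 2·-2097152 - 4 = -4194308.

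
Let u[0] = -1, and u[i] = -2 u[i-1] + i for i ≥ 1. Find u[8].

-310

u[1] = -2*(-1) + 1 = 3
u[2] = -2*3 + 2 = -4
u[3] = -2*(-4) + 3 = 11
u[4] = -2*11 + 4 = -18
u[5] = -2*(-18) + 5 = 41
u[6] = -2*41 + 6 = -76
u[7] = -2*(-76) + 7 = 159
u[8] = -2*159 + 8 = -310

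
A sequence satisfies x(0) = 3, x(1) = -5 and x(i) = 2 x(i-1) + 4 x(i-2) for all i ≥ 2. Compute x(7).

-1088

x(2) = 2·(-5) + 4·3 = 2
x(3) = 2·2 + 4·(-5) = -16
x(4) = 2·(-16) + 4·2 = -24
x(5) = 2·(-24) + 4·(-16) = -112
x(6) = 2·(-112) + 4·(-24) = -320
x(7) = 2·(-320) + 4·(-112) = -1088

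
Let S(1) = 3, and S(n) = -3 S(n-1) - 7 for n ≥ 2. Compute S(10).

-93496

S(2) = -3·3 - 7 = -16
S(3) = -3·(-16) - 7 = 41
S(4) = -3·41 - 7 = -130
S(5) = -3·(-130) - 7 = 383
S(6) = -3·383 - 7 = -1156
S(7) = -3·(-1156) - 7 = 3461
S(8) = -3·3461 - 7 = -10390
S(9) = -3·(-10390) - 7 = 31163
S(10) = -3·31163 - 7 = -93496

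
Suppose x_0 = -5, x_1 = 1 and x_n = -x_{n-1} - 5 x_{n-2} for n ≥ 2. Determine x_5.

x_2 = -1 - 5·(-5) = 24
x_3 = -24 - 5·1 = -29
x_4 = -(-29) - 5·24 = -91
x_5 = -(-91) - 5·(-29) = 236

236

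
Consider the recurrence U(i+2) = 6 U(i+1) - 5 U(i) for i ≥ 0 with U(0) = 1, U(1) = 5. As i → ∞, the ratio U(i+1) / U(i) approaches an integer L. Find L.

The characteristic equation is r^2 - 6r + 5 = 0, which factors as (r - 5)(r - 1) = 0.
So the roots are 5 and 1. Since |5| > |1| and the coefficient of 5^i is non-zero, the ratio tends to 5.

5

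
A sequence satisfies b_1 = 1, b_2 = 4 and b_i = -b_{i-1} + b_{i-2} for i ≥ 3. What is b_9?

b_3 = -4 + 1 = -3
b_4 = -(-3) + 4 = 7
b_5 = -7 + (-3) = -10
b_6 = -(-10) + 7 = 17
b_7 = -17 + (-10) = -27
b_8 = -(-27) + 17 = 44
b_9 = -44 + (-27) = -71

-71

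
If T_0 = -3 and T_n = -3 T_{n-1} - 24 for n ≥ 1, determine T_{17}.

The fixed point is -24/(1 + 3) = -6, so T_n + 6 = -3(T_{n-1} + 6).
Hence T_n = 3·(-3)^n - 6.
T_{17} = 3·(-3)^{17} - 6 = 3·-129140163 - 6 = -387420495.

-387420495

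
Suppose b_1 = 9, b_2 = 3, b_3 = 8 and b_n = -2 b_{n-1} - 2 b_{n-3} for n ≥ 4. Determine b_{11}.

10712

b_4 = -2(8) - 2(9) = -34
b_5 = -2(-34) - 2(3) = 62
b_6 = -2(62) - 2(8) = -140
b_7 = -2(-140) - 2(-34) = 348
b_8 = -2(348) - 2(62) = -820
b_9 = -2(-820) - 2(-140) = 1920
b_{10} = -2(1920) - 2(348) = -4536
b_{11} = -2(-4536) - 2(-820) = 10712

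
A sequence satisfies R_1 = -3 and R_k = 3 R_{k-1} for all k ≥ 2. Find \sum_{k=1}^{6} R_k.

-1092

R_2 = 3*(-3) = -9
R_3 = 3*(-9) = -27
R_4 = 3*(-27) = -81
R_5 = 3*(-81) = -243
R_6 = 3*(-243) = -729
Sum = (-3) + (-9) + (-27) + (-81) + (-243) + (-729) = -1092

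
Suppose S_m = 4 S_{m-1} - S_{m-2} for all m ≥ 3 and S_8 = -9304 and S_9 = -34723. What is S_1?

Rearranging, S_{m-2} = -(S_m - 4 S_{m-1}).
S_7 = -(-34723 - 4·(-9304)) = -2493
S_6 = -(-9304 - 4·(-2493)) = -668
S_5 = -(-2493 - 4·(-668)) = -179
S_4 = -(-668 - 4·(-179)) = -48
S_3 = -(-179 - 4·(-48)) = -13
S_2 = -(-48 - 4·(-13)) = -4
S_1 = -(-13 - 4·(-4)) = -3

-3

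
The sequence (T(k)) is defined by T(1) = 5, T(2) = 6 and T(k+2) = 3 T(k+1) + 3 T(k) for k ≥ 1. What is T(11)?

T(3) = 3·6 + 3·5 = 33
T(4) = 3·33 + 3·6 = 117
T(5) = 3·117 + 3·33 = 450
T(6) = 3·450 + 3·117 = 1701
T(7) = 3·1701 + 3·450 = 6453
T(8) = 3·6453 + 3·1701 = 24462
T(9) = 3·24462 + 3·6453 = 92745
T(10) = 3·92745 + 3·24462 = 351621
T(11) = 3·351621 + 3·92745 = 1333098

1333098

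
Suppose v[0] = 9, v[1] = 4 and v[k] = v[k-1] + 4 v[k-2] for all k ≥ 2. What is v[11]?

v[2] = 4 + 4*9 = 40
v[3] = 40 + 4*4 = 56
v[4] = 56 + 4*40 = 216
v[5] = 216 + 4*56 = 440
v[6] = 440 + 4*216 = 1304
v[7] = 1304 + 4*440 = 3064
v[8] = 3064 + 4*1304 = 8280
v[9] = 8280 + 4*3064 = 20536
v[10] = 20536 + 4*8280 = 53656
v[11] = 53656 + 4*20536 = 135800

135800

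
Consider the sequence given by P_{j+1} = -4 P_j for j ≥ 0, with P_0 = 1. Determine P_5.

P_1 = -4*1 = -4
P_2 = -4*(-4) = 16
P_3 = -4*16 = -64
P_4 = -4*(-64) = 256
P_5 = -4*256 = -1024

-1024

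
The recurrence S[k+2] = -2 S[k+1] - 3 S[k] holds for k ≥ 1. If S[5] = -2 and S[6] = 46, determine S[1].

Rearranging, S[k-2] = (S[k] + 2 S[k-1]) / -3.
S[4] = (46 + 2(-2)) / -3 = 42/-3 = -14
S[3] = (-2 + 2(-14)) / -3 = -30/-3 = 10
S[2] = (-14 + 2(10)) / -3 = 6/-3 = -2
S[1] = (10 + 2(-2)) / -3 = 6/-3 = -2

-2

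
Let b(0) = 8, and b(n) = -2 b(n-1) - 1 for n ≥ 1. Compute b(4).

b(1) = -2*8 - 1 = -17
b(2) = -2*(-17) - 1 = 33
b(3) = -2*33 - 1 = -67
b(4) = -2*(-67) - 1 = 133

133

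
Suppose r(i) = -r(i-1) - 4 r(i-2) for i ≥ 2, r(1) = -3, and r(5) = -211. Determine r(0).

7

Let r(0) = y.
r(2) = 3 - 4y
r(3) = 9 + 4y
r(4) = -21 + 12y
r(5) = -15 - 28y
So -15 - 28y = -211, giving y = 7.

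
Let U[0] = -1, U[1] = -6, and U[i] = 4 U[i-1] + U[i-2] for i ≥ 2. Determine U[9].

U[2] = 4*(-6) + (-1) = -25
U[3] = 4*(-25) + (-6) = -106
U[4] = 4*(-106) + (-25) = -449
U[5] = 4*(-449) + (-106) = -1902
U[6] = 4*(-1902) + (-449) = -8057
U[7] = 4*(-8057) + (-1902) = -34130
U[8] = 4*(-34130) + (-8057) = -144577
U[9] = 4*(-144577) + (-34130) = -612438

-612438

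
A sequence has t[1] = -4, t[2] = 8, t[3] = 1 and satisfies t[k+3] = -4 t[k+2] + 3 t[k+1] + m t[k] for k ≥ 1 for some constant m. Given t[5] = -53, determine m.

1

t[4] = 20 - 4m
t[5] = -77 + 24m
So -77 + 24m = -53, giving m = 1.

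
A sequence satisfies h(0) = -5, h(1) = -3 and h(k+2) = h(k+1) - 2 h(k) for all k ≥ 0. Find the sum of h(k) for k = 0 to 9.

h(2) = (-3) - 2(-5) = 7
h(3) = 7 - 2(-3) = 13
h(4) = 13 - 2(7) = -1
h(5) = (-1) - 2(13) = -27
h(6) = (-27) - 2(-1) = -25
h(7) = (-25) - 2(-27) = 29
h(8) = 29 - 2(-25) = 79
h(9) = 79 - 2(29) = 21
Sum = (-5) + (-3) + 7 + 13 + (-1) + (-27) + (-25) + 29 + 79 + 21 = 88

88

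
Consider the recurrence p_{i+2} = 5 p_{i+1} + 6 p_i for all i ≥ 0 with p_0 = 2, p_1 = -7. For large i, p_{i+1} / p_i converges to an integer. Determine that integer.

The characteristic equation is r^2 - 5r - 6 = 0, which factors as (r - 6)(r + 1) = 0.
So the roots are 6 and -1. Since |6| > |-1| and the coefficient of 6^i is non-zero, the ratio tends to 6.

6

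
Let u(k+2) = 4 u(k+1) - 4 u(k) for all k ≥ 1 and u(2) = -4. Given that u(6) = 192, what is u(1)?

Let u(1) = w.
u(3) = -16 - 4w
u(4) = -48 - 16w
u(5) = -128 - 48w
u(6) = -320 - 128w
So -320 - 128w = 192, giving w = -4.

-4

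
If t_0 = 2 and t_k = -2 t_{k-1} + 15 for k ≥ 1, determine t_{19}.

1572869

The fixed point is 15/(1 + 2) = 5, so t_k - 5 = -2(t_{k-1} - 5).
Hence t_k = -3·(-2)^k + 5.
t_{19} = -3·(-2)^{19} + 5 = -3·-524288 + 5 = 1572869.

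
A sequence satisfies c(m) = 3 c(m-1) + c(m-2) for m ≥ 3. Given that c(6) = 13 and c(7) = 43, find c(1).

Rearranging, c(m-2) = c(m) - 3 c(m-1).
c(5) = 43 - 3(13) = 4
c(4) = 13 - 3(4) = 1
c(3) = 4 - 3(1) = 1
c(2) = 1 - 3(1) = -2
c(1) = 1 - 3(-2) = 7

7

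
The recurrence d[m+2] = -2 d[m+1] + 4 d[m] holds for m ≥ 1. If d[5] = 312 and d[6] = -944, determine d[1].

Rearranging, d[m-2] = (d[m] + 2 d[m-1]) / 4.
d[4] = (-944 + 2(312)) / 4 = -320/4 = -80
d[3] = (312 + 2(-80)) / 4 = 152/4 = 38
d[2] = (-80 + 2(38)) / 4 = -4/4 = -1
d[1] = (38 + 2(-1)) / 4 = 36/4 = 9

9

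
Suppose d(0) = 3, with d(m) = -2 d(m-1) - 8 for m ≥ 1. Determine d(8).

1448

d(1) = -2(3) - 8 = -14
d(2) = -2(-14) - 8 = 20
d(3) = -2(20) - 8 = -48
d(4) = -2(-48) - 8 = 88
d(5) = -2(88) - 8 = -184
d(6) = -2(-184) - 8 = 360
d(7) = -2(360) - 8 = -728
d(8) = -2(-728) - 8 = 1448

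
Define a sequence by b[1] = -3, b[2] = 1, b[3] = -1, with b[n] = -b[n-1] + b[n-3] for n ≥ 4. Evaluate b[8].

1

b[4] = -(-1) + (-3) = -2
b[5] = -(-2) + 1 = 3
b[6] = -3 + (-1) = -4
b[7] = -(-4) + (-2) = 2
b[8] = -2 + 3 = 1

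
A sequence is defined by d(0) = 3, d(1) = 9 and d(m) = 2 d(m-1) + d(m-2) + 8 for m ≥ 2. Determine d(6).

d(2) = 2·9 + 3 + 8 = 29
d(3) = 2·29 + 9 + 8 = 75
d(4) = 2·75 + 29 + 8 = 187
d(5) = 2·187 + 75 + 8 = 457
d(6) = 2·457 + 187 + 8 = 1109

1109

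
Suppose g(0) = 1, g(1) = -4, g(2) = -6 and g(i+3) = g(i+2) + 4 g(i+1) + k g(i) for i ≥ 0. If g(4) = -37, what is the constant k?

g(3) = -22 + k
g(4) = -46 - 3k
So -46 - 3k = -37, giving k = -3.

-3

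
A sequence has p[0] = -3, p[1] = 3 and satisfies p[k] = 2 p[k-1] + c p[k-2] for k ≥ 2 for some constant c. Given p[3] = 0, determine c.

p[2] = 6 - 3c
p[3] = 12 - 3c
So 12 - 3c = 0, giving c = 4.

4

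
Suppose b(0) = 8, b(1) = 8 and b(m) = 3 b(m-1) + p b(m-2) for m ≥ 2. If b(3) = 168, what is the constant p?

3

b(2) = 24 + 8p
b(3) = 72 + 32p
So 72 + 32p = 168, giving p = 3.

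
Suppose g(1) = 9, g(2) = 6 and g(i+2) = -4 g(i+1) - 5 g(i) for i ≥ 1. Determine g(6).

1326

g(3) = -4·6 - 5·9 = -69
g(4) = -4·(-69) - 5·6 = 246
g(5) = -4·246 - 5·(-69) = -639
g(6) = -4·(-639) - 5·246 = 1326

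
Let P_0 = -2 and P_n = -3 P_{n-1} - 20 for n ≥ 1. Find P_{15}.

-43046726

The fixed point is -20/(1 + 3) = -5, so P_n + 5 = -3(P_{n-1} + 5).
Hence P_n = 3·(-3)^n - 5.
P_{15} = 3·(-3)^{15} - 5 = 3·-14348907 - 5 = -43046726.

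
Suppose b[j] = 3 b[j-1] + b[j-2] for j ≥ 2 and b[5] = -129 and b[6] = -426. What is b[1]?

-3

Rearranging, b[j-2] = b[j] - 3 b[j-1].
b[4] = -426 - 3(-129) = -39
b[3] = -129 - 3(-39) = -12
b[2] = -39 - 3(-12) = -3
b[1] = -12 - 3(-3) = -3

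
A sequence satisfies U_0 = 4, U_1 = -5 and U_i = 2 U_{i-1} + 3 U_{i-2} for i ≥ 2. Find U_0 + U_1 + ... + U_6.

-269

U_2 = 2*(-5) + 3*4 = 2
U_3 = 2*2 + 3*(-5) = -11
U_4 = 2*(-11) + 3*2 = -16
U_5 = 2*(-16) + 3*(-11) = -65
U_6 = 2*(-65) + 3*(-16) = -178
Sum = 4 + (-5) + 2 + (-11) + (-16) + (-65) + (-178) = -269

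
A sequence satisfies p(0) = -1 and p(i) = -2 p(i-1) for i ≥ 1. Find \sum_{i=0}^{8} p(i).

-171

p(1) = -2*(-1) = 2
p(2) = -2*2 = -4
p(3) = -2*(-4) = 8
p(4) = -2*8 = -16
p(5) = -2*(-16) = 32
p(6) = -2*32 = -64
p(7) = -2*(-64) = 128
p(8) = -2*128 = -256
Sum = (-1) + 2 + (-4) + 8 + (-16) + 32 + (-64) + 128 + (-256) = -171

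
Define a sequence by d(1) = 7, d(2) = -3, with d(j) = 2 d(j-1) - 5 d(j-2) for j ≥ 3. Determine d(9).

d(3) = 2(-3) - 5(7) = -41
d(4) = 2(-41) - 5(-3) = -67
d(5) = 2(-67) - 5(-41) = 71
d(6) = 2(71) - 5(-67) = 477
d(7) = 2(477) - 5(71) = 599
d(8) = 2(599) - 5(477) = -1187
d(9) = 2(-1187) - 5(599) = -5369

-5369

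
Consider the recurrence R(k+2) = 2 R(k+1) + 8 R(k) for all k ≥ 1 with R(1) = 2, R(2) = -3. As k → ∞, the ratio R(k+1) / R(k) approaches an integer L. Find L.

The characteristic equation is r^2 - 2r - 8 = 0, which factors as (r - 4)(r + 2) = 0.
So the roots are 4 and -2. Since |4| > |-2| and the coefficient of 4^k is non-zero, the ratio tends to 4.

4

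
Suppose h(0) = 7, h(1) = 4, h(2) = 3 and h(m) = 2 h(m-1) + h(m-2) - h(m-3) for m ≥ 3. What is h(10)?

h(3) = 2*3 + 4 - 7 = 3
h(4) = 2*3 + 3 - 4 = 5
h(5) = 2*5 + 3 - 3 = 10
h(6) = 2*10 + 5 - 3 = 22
h(7) = 2*22 + 10 - 5 = 49
h(8) = 2*49 + 22 - 10 = 110
h(9) = 2*110 + 49 - 22 = 247
h(10) = 2*247 + 110 - 49 = 555

555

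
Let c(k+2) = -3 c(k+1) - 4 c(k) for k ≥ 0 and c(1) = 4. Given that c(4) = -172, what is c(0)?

8

Let c(0) = w.
c(2) = -12 - 4w
c(3) = 20 + 12w
c(4) = -12 - 20w
So -12 - 20w = -172, giving w = 8.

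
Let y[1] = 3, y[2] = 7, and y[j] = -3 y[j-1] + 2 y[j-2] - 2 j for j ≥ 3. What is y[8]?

11513

y[3] = -3*7 + 2*3 - 6 = -21
y[4] = -3*(-21) + 2*7 - 8 = 69
y[5] = -3*69 + 2*(-21) - 10 = -259
y[6] = -3*(-259) + 2*69 - 12 = 903
y[7] = -3*903 + 2*(-259) - 14 = -3241
y[8] = -3*(-3241) + 2*903 - 16 = 11513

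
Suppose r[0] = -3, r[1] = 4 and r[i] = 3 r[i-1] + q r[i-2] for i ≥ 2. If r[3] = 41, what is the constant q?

r[2] = 12 - 3q
r[3] = 36 - 5q
So 36 - 5q = 41, giving q = -1.

-1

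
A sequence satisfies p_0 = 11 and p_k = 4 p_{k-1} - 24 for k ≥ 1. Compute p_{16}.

12884901896

The fixed point is -24/(1 - 4) = 8, so p_k - 8 = 4(p_{k-1} - 8).
Hence p_k = 3·4^k + 8.
p_{16} = 3·4^{16} + 8 = 3·4294967296 + 8 = 12884901896.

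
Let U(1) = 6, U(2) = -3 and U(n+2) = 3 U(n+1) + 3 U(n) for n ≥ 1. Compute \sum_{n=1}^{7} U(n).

U(3) = 3*(-3) + 3*6 = 9
U(4) = 3*9 + 3*(-3) = 18
U(5) = 3*18 + 3*9 = 81
U(6) = 3*81 + 3*18 = 297
U(7) = 3*297 + 3*81 = 1134
Sum = 6 + (-3) + 9 + 18 + 81 + 297 + 1134 = 1542

1542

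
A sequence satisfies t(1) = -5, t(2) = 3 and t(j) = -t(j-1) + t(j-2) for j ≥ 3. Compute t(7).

-49

t(3) = -3 + (-5) = -8
t(4) = -(-8) + 3 = 11
t(5) = -11 + (-8) = -19
t(6) = -(-19) + 11 = 30
t(7) = -30 + (-19) = -49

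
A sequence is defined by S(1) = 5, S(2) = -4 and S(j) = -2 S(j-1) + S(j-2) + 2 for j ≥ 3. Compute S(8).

S(3) = -2*(-4) + 5 + 2 = 15
S(4) = -2*15 + (-4) + 2 = -32
S(5) = -2*(-32) + 15 + 2 = 81
S(6) = -2*81 + (-32) + 2 = -192
S(7) = -2*(-192) + 81 + 2 = 467
S(8) = -2*467 + (-192) + 2 = -1124

-1124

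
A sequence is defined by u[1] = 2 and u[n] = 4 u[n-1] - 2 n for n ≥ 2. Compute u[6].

u[2] = 4·2 - 4 = 4
u[3] = 4·4 - 6 = 10
u[4] = 4·10 - 8 = 32
u[5] = 4·32 - 10 = 118
u[6] = 4·118 - 12 = 460

460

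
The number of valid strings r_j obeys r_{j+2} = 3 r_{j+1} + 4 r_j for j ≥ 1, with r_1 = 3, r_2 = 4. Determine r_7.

5736

r_3 = 3·4 + 4·3 = 24
r_4 = 3·24 + 4·4 = 88
r_5 = 3·88 + 4·24 = 360
r_6 = 3·360 + 4·88 = 1432
r_7 = 3·1432 + 4·360 = 5736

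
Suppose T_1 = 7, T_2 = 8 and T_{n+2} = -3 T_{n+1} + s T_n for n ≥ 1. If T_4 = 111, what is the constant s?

-3

T_3 = -24 + 7s
T_4 = 72 - 13s
So 72 - 13s = 111, giving s = -3.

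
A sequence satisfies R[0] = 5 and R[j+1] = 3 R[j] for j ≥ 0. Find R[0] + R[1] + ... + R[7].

16400

R[1] = 3(5) = 15
R[2] = 3(15) = 45
R[3] = 3(45) = 135
R[4] = 3(135) = 405
R[5] = 3(405) = 1215
R[6] = 3(1215) = 3645
R[7] = 3(3645) = 10935
Sum = 5 + 15 + 45 + 135 + 405 + 1215 + 3645 + 10935 = 16400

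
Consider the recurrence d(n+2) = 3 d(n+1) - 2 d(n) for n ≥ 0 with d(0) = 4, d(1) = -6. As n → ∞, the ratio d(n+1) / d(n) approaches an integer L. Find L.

2

The characteristic equation is r^2 - 3r + 2 = 0, which factors as (r - 2)(r - 1) = 0.
So the roots are 2 and 1. Since |2| > |1| and the coefficient of 2^n is non-zero, the ratio tends to 2.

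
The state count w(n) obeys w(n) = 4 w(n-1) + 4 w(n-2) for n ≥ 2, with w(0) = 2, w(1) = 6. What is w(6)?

w(2) = 4·6 + 4·2 = 32
w(3) = 4·32 + 4·6 = 152
w(4) = 4·152 + 4·32 = 736
w(5) = 4·736 + 4·152 = 3552
w(6) = 4·3552 + 4·736 = 17152

17152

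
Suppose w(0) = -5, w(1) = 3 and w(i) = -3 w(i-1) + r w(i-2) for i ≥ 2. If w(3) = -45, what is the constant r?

-4

w(2) = -9 - 5r
w(3) = 27 + 18r
So 27 + 18r = -45, giving r = -4.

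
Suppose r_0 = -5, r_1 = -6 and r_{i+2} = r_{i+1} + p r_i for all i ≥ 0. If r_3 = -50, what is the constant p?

r_2 = -6 - 5p
r_3 = -6 - 11p
So -6 - 11p = -50, giving p = 4.

4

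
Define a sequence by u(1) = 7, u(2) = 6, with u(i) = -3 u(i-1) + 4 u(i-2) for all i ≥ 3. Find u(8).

u(3) = -3·6 + 4·7 = 10
u(4) = -3·10 + 4·6 = -6
u(5) = -3·(-6) + 4·10 = 58
u(6) = -3·58 + 4·(-6) = -198
u(7) = -3·(-198) + 4·58 = 826
u(8) = -3·826 + 4·(-198) = -3270

-3270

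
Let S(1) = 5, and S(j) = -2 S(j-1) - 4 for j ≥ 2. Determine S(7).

S(2) = -2*5 - 4 = -14
S(3) = -2*(-14) - 4 = 24
S(4) = -2*24 - 4 = -52
S(5) = -2*(-52) - 4 = 100
S(6) = -2*100 - 4 = -204
S(7) = -2*(-204) - 4 = 404

404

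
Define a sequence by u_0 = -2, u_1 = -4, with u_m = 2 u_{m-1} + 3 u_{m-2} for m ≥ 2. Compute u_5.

u_2 = 2*(-4) + 3*(-2) = -14
u_3 = 2*(-14) + 3*(-4) = -40
u_4 = 2*(-40) + 3*(-14) = -122
u_5 = 2*(-122) + 3*(-40) = -364

-364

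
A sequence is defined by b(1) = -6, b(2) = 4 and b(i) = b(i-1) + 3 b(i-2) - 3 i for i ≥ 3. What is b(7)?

-536

b(3) = 4 + 3*(-6) - 9 = -23
b(4) = (-23) + 3*4 - 12 = -23
b(5) = (-23) + 3*(-23) - 15 = -107
b(6) = (-107) + 3*(-23) - 18 = -194
b(7) = (-194) + 3*(-107) - 21 = -536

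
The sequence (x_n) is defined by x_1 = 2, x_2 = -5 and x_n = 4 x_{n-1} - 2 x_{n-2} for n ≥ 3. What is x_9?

-40288

x_3 = 4·(-5) - 2·2 = -24
x_4 = 4·(-24) - 2·(-5) = -86
x_5 = 4·(-86) - 2·(-24) = -296
x_6 = 4·(-296) - 2·(-86) = -1012
x_7 = 4·(-1012) - 2·(-296) = -3456
x_8 = 4·(-3456) - 2·(-1012) = -11800
x_9 = 4·(-11800) - 2·(-3456) = -40288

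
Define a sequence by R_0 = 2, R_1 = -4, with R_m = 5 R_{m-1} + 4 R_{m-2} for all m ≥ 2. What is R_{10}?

-14723052

R_2 = 5·(-4) + 4·2 = -12
R_3 = 5·(-12) + 4·(-4) = -76
R_4 = 5·(-76) + 4·(-12) = -428
R_5 = 5·(-428) + 4·(-76) = -2444
R_6 = 5·(-2444) + 4·(-428) = -13932
R_7 = 5·(-13932) + 4·(-2444) = -79436
R_8 = 5·(-79436) + 4·(-13932) = -452908
R_9 = 5·(-452908) + 4·(-79436) = -2582284
R_{10} = 5·(-2582284) + 4·(-452908) = -14723052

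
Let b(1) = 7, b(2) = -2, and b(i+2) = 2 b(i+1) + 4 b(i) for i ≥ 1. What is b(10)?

b(3) = 2(-2) + 4(7) = 24
b(4) = 2(24) + 4(-2) = 40
b(5) = 2(40) + 4(24) = 176
b(6) = 2(176) + 4(40) = 512
b(7) = 2(512) + 4(176) = 1728
b(8) = 2(1728) + 4(512) = 5504
b(9) = 2(5504) + 4(1728) = 17920
b(10) = 2(17920) + 4(5504) = 57856

57856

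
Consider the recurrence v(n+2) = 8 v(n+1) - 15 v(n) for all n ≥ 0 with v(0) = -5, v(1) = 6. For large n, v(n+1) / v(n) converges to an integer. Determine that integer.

5

The characteristic equation is r^2 - 8r + 15 = 0, which factors as (r - 5)(r - 3) = 0.
So the roots are 5 and 3. Since |5| > |3| and the coefficient of 5^n is non-zero, the ratio tends to 5.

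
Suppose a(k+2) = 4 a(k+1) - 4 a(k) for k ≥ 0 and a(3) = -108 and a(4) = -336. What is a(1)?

3

Rearranging, a(k-2) = (a(k) - 4 a(k-1)) / -4.
a(2) = (-336 - 4*(-108)) / -4 = 96/-4 = -24
a(1) = (-108 - 4*(-24)) / -4 = -12/-4 = 3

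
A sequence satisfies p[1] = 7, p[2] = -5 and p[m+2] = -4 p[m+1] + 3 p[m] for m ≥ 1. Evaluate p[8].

p[3] = -4*(-5) + 3*7 = 41
p[4] = -4*41 + 3*(-5) = -179
p[5] = -4*(-179) + 3*41 = 839
p[6] = -4*839 + 3*(-179) = -3893
p[7] = -4*(-3893) + 3*839 = 18089
p[8] = -4*18089 + 3*(-3893) = -84035

-84035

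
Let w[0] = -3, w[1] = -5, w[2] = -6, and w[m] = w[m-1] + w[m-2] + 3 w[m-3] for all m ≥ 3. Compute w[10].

w[3] = (-6) + (-5) + 3*(-3) = -20
w[4] = (-20) + (-6) + 3*(-5) = -41
w[5] = (-41) + (-20) + 3*(-6) = -79
w[6] = (-79) + (-41) + 3*(-20) = -180
w[7] = (-180) + (-79) + 3*(-41) = -382
w[8] = (-382) + (-180) + 3*(-79) = -799
w[9] = (-799) + (-382) + 3*(-180) = -1721
w[10] = (-1721) + (-799) + 3*(-382) = -3666

-3666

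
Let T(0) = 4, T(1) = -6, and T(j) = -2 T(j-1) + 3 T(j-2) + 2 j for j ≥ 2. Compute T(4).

T(2) = -2·(-6) + 3·4 + 4 = 28
T(3) = -2·28 + 3·(-6) + 6 = -68
T(4) = -2·(-68) + 3·28 + 8 = 228

228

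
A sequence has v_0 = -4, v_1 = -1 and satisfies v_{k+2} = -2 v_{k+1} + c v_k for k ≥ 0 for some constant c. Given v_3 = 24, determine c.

4

v_2 = 2 - 4c
v_3 = -4 + 7c
So -4 + 7c = 24, giving c = 4.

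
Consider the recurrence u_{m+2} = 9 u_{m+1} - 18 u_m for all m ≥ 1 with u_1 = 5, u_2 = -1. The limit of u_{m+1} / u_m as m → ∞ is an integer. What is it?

6

The characteristic equation is r^2 - 9r + 18 = 0, which factors as (r - 6)(r - 3) = 0.
So the roots are 6 and 3. Since |6| > |3| and the coefficient of 6^m is non-zero, the ratio tends to 6.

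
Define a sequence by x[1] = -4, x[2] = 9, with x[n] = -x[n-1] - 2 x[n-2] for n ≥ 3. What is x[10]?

-129

x[3] = -9 - 2(-4) = -1
x[4] = -(-1) - 2(9) = -17
x[5] = -(-17) - 2(-1) = 19
x[6] = -19 - 2(-17) = 15
x[7] = -15 - 2(19) = -53
x[8] = -(-53) - 2(15) = 23
x[9] = -23 - 2(-53) = 83
x[10] = -83 - 2(23) = -129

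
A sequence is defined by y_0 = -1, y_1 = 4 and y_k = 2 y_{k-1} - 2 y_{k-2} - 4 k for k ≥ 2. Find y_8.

y_2 = 2*4 - 2*(-1) - 8 = 2
y_3 = 2*2 - 2*4 - 12 = -16
y_4 = 2*(-16) - 2*2 - 16 = -52
y_5 = 2*(-52) - 2*(-16) - 20 = -92
y_6 = 2*(-92) - 2*(-52) - 24 = -104
y_7 = 2*(-104) - 2*(-92) - 28 = -52
y_8 = 2*(-52) - 2*(-104) - 32 = 72

72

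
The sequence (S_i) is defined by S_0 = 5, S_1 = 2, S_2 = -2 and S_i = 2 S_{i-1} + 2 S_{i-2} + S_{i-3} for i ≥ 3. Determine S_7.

194

S_3 = 2*(-2) + 2*2 + 5 = 5
S_4 = 2*5 + 2*(-2) + 2 = 8
S_5 = 2*8 + 2*5 + (-2) = 24
S_6 = 2*24 + 2*8 + 5 = 69
S_7 = 2*69 + 2*24 + 8 = 194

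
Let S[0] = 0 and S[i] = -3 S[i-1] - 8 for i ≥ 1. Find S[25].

The fixed point is -8/(1 + 3) = -2, so S[i] + 2 = -3(S[i-1] + 2).
Hence S[i] = 2·(-3)^i - 2.
S[25] = 2·(-3)^{25} - 2 = 2·-847288609443 - 2 = -1694577218888.

-1694577218888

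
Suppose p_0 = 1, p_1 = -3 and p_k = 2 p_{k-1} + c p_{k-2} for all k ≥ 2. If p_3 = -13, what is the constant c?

p_2 = -6 + c
p_3 = -12 - c
So -12 - c = -13, giving c = 1.

1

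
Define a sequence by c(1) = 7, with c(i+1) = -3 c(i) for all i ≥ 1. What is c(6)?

-1701

c(2) = -3(7) = -21
c(3) = -3(-21) = 63
c(4) = -3(63) = -189
c(5) = -3(-189) = 567
c(6) = -3(567) = -1701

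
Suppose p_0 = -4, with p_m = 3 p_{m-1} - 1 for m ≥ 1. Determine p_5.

-1093

p_1 = 3·(-4) - 1 = -13
p_2 = 3·(-13) - 1 = -40
p_3 = 3·(-40) - 1 = -121
p_4 = 3·(-121) - 1 = -364
p_5 = 3·(-364) - 1 = -1093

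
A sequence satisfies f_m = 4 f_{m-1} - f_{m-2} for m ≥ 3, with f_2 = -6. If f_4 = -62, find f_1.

-7

Let f_1 = w.
f_3 = -24 - w
f_4 = -90 - 4w
So -90 - 4w = -62, giving w = -7.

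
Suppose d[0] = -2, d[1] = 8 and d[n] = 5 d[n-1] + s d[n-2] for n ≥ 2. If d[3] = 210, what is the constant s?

-5

d[2] = 40 - 2s
d[3] = 200 - 2s
So 200 - 2s = 210, giving s = -5.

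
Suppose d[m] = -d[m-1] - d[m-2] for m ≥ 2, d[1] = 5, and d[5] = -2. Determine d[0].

Let d[0] = v.
d[2] = -5 - v
d[3] = v
d[4] = 5
d[5] = -5 - v
So -5 - v = -2, giving v = -3.

-3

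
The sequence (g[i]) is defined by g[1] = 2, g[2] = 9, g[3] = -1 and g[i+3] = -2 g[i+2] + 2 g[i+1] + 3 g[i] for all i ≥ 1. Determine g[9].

-1033

g[4] = -2(-1) + 2(9) + 3(2) = 26
g[5] = -2(26) + 2(-1) + 3(9) = -27
g[6] = -2(-27) + 2(26) + 3(-1) = 103
g[7] = -2(103) + 2(-27) + 3(26) = -182
g[8] = -2(-182) + 2(103) + 3(-27) = 489
g[9] = -2(489) + 2(-182) + 3(103) = -1033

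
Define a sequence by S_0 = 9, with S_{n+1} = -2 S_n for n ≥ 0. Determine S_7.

-1152

S_1 = -2·9 = -18
S_2 = -2·(-18) = 36
S_3 = -2·36 = -72
S_4 = -2·(-72) = 144
S_5 = -2·144 = -288
S_6 = -2·(-288) = 576
S_7 = -2·576 = -1152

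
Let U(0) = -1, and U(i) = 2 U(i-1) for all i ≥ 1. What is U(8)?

-256

U(1) = 2*(-1) = -2
U(2) = 2*(-2) = -4
U(3) = 2*(-4) = -8
U(4) = 2*(-8) = -16
U(5) = 2*(-16) = -32
U(6) = 2*(-32) = -64
U(7) = 2*(-64) = -128
U(8) = 2*(-128) = -256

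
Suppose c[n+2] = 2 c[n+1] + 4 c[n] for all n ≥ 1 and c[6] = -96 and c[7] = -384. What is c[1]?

-6

Rearranging, c[n-2] = (c[n] - 2 c[n-1]) / 4.
c[5] = (-384 - 2·(-96)) / 4 = -192/4 = -48
c[4] = (-96 - 2·(-48)) / 4 = 0/4 = 0
c[3] = (-48 - 2·0) / 4 = -48/4 = -12
c[2] = (0 - 2·(-12)) / 4 = 24/4 = 6
c[1] = (-12 - 2·6) / 4 = -24/4 = -6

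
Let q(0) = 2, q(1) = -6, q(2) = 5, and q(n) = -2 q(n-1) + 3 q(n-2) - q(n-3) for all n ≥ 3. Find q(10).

70846

q(3) = -2(5) + 3(-6) - 2 = -30
q(4) = -2(-30) + 3(5) - (-6) = 81
q(5) = -2(81) + 3(-30) - 5 = -257
q(6) = -2(-257) + 3(81) - (-30) = 787
q(7) = -2(787) + 3(-257) - 81 = -2426
q(8) = -2(-2426) + 3(787) - (-257) = 7470
q(9) = -2(7470) + 3(-2426) - 787 = -23005
q(10) = -2(-23005) + 3(7470) - (-2426) = 70846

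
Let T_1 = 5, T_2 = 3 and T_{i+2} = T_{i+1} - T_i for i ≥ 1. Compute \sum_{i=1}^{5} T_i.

-2

T_3 = 3 - 5 = -2
T_4 = (-2) - 3 = -5
T_5 = (-5) - (-2) = -3
Sum = 5 + 3 + (-2) + (-5) + (-3) = -2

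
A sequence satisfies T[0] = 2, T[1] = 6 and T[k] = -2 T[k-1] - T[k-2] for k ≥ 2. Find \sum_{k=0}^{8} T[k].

-30

T[2] = -2·6 - 2 = -14
T[3] = -2·(-14) - 6 = 22
T[4] = -2·22 - (-14) = -30
T[5] = -2·(-30) - 22 = 38
T[6] = -2·38 - (-30) = -46
T[7] = -2·(-46) - 38 = 54
T[8] = -2·54 - (-46) = -62
Sum = 2 + 6 + (-14) + 22 + (-30) + 38 + (-46) + 54 + (-62) = -30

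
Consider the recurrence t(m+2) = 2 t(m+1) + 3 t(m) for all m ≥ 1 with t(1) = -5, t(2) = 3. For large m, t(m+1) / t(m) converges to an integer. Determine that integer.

3

The characteristic equation is r^2 - 2r - 3 = 0, which factors as (r - 3)(r + 1) = 0.
So the roots are 3 and -1. Since |3| > |-1| and the coefficient of 3^m is non-zero, the ratio tends to 3.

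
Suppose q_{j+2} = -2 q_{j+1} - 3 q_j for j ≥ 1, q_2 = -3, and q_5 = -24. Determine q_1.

Let q_1 = x.
q_3 = 6 - 3x
q_4 = -3 + 6x
q_5 = -12 - 3x
So -12 - 3x = -24, giving x = 4.

4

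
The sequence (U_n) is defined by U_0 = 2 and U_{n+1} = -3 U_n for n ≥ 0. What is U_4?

162

U_1 = -3(2) = -6
U_2 = -3(-6) = 18
U_3 = -3(18) = -54
U_4 = -3(-54) = 162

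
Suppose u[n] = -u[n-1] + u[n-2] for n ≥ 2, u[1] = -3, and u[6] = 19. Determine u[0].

Let u[0] = y.
u[2] = 3 + y
u[3] = -6 - y
u[4] = 9 + 2y
u[5] = -15 - 3y
u[6] = 24 + 5y
So 24 + 5y = 19, giving y = -1.

-1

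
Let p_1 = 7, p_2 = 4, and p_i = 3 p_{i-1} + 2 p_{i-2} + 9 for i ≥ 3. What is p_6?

p_3 = 3(4) + 2(7) + 9 = 35
p_4 = 3(35) + 2(4) + 9 = 122
p_5 = 3(122) + 2(35) + 9 = 445
p_6 = 3(445) + 2(122) + 9 = 1588

1588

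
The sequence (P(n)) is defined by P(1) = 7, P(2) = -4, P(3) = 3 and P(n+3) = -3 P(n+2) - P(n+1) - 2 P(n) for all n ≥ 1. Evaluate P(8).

-1436

P(4) = -3·3 - (-4) - 2·7 = -19
P(5) = -3·(-19) - 3 - 2·(-4) = 62
P(6) = -3·62 - (-19) - 2·3 = -173
P(7) = -3·(-173) - 62 - 2·(-19) = 495
P(8) = -3·495 - (-173) - 2·62 = -1436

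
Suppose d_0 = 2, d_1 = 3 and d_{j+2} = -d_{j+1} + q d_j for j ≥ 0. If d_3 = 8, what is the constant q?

d_2 = -3 + 2q
d_3 = 3 + q
So 3 + q = 8, giving q = 5.

5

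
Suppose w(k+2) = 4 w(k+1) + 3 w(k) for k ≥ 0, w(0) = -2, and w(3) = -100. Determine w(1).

Let w(1) = z.
w(2) = -6 + 4z
w(3) = -24 + 19z
So -24 + 19z = -100, giving z = -4.

-4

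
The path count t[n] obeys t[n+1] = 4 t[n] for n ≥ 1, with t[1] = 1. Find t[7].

t[2] = 4(1) = 4
t[3] = 4(4) = 16
t[4] = 4(16) = 64
t[5] = 4(64) = 256
t[6] = 4(256) = 1024
t[7] = 4(1024) = 4096

4096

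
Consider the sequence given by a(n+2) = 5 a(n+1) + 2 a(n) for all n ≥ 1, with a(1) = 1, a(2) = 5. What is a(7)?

a(3) = 5*5 + 2*1 = 27
a(4) = 5*27 + 2*5 = 145
a(5) = 5*145 + 2*27 = 779
a(6) = 5*779 + 2*145 = 4185
a(7) = 5*4185 + 2*779 = 22483

22483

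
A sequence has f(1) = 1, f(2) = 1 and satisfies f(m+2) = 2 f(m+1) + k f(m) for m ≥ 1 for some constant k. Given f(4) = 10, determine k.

f(3) = 2 + k
f(4) = 4 + 3k
So 4 + 3k = 10, giving k = 2.

2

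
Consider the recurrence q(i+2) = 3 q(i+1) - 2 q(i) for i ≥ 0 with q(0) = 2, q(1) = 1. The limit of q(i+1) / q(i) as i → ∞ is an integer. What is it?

The characteristic equation is r^2 - 3r + 2 = 0, which factors as (r - 2)(r - 1) = 0.
So the roots are 2 and 1. Since |2| > |1| and the coefficient of 2^i is non-zero, the ratio tends to 2.

2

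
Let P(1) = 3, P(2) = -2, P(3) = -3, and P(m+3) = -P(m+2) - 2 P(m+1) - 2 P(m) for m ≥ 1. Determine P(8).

P(4) = -(-3) - 2(-2) - 2(3) = 1
P(5) = -1 - 2(-3) - 2(-2) = 9
P(6) = -9 - 2(1) - 2(-3) = -5
P(7) = -(-5) - 2(9) - 2(1) = -15
P(8) = -(-15) - 2(-5) - 2(9) = 7

7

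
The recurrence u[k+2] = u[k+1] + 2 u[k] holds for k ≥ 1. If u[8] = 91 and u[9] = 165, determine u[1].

Rearranging, u[k-2] = (u[k] - u[k-1]) / 2.
u[7] = (165 - 91) / 2 = 74/2 = 37
u[6] = (91 - 37) / 2 = 54/2 = 27
u[5] = (37 - 27) / 2 = 10/2 = 5
u[4] = (27 - 5) / 2 = 22/2 = 11
u[3] = (5 - 11) / 2 = -6/2 = -3
u[2] = (11 - (-3)) / 2 = 14/2 = 7
u[1] = (-3 - 7) / 2 = -10/2 = -5

-5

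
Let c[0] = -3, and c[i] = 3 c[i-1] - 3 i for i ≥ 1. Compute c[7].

-11469

c[1] = 3(-3) - 3 = -12
c[2] = 3(-12) - 6 = -42
c[3] = 3(-42) - 9 = -135
c[4] = 3(-135) - 12 = -417
c[5] = 3(-417) - 15 = -1266
c[6] = 3(-1266) - 18 = -3816
c[7] = 3(-3816) - 21 = -11469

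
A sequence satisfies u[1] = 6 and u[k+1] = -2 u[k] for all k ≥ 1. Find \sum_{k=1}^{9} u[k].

1026

u[2] = -2*6 = -12
u[3] = -2*(-12) = 24
u[4] = -2*24 = -48
u[5] = -2*(-48) = 96
u[6] = -2*96 = -192
u[7] = -2*(-192) = 384
u[8] = -2*384 = -768
u[9] = -2*(-768) = 1536
Sum = 6 + (-12) + 24 + (-48) + 96 + (-192) + 384 + (-768) + 1536 = 1026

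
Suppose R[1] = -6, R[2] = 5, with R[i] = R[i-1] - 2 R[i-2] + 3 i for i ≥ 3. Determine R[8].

110

R[3] = 5 - 2(-6) + 9 = 26
R[4] = 26 - 2(5) + 12 = 28
R[5] = 28 - 2(26) + 15 = -9
R[6] = (-9) - 2(28) + 18 = -47
R[7] = (-47) - 2(-9) + 21 = -8
R[8] = (-8) - 2(-47) + 24 = 110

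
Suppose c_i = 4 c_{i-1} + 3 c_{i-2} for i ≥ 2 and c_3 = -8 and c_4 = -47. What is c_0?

-7

Rearranging, c_{i-2} = (c_i - 4 c_{i-1}) / 3.
c_2 = (-47 - 4*(-8)) / 3 = -15/3 = -5
c_1 = (-8 - 4*(-5)) / 3 = 12/3 = 4
c_0 = (-5 - 4*4) / 3 = -21/3 = -7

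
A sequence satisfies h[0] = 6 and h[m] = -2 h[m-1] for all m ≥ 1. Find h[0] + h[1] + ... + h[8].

h[1] = -2·6 = -12
h[2] = -2·(-12) = 24
h[3] = -2·24 = -48
h[4] = -2·(-48) = 96
h[5] = -2·96 = -192
h[6] = -2·(-192) = 384
h[7] = -2·384 = -768
h[8] = -2·(-768) = 1536
Sum = 6 + (-12) + 24 + (-48) + 96 + (-192) + 384 + (-768) + 1536 = 1026

1026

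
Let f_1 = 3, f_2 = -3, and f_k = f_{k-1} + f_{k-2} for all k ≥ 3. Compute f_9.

-24

f_3 = (-3) + 3 = 0
f_4 = 0 + (-3) = -3
f_5 = (-3) + 0 = -3
f_6 = (-3) + (-3) = -6
f_7 = (-6) + (-3) = -9
f_8 = (-9) + (-6) = -15
f_9 = (-15) + (-9) = -24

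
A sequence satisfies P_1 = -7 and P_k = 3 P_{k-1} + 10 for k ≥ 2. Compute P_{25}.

-564859072967

The fixed point is 10/(1 - 3) = -5, so P_k + 5 = 3(P_{k-1} + 5).
Hence P_k = -2·3^{k-1} - 5.
P_{25} = -2·3^{24} - 5 = -2·282429536481 - 5 = -564859072967.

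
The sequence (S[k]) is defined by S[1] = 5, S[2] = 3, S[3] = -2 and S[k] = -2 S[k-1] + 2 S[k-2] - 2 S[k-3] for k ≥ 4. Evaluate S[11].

S[4] = -2*(-2) + 2*3 - 2*5 = 0
S[5] = -2*0 + 2*(-2) - 2*3 = -10
S[6] = -2*(-10) + 2*0 - 2*(-2) = 24
S[7] = -2*24 + 2*(-10) - 2*0 = -68
S[8] = -2*(-68) + 2*24 - 2*(-10) = 204
S[9] = -2*204 + 2*(-68) - 2*24 = -592
S[10] = -2*(-592) + 2*204 - 2*(-68) = 1728
S[11] = -2*1728 + 2*(-592) - 2*204 = -5048

-5048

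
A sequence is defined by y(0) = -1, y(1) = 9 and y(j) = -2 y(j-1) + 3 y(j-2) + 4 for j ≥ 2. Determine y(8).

y(2) = -2*9 + 3*(-1) + 4 = -17
y(3) = -2*(-17) + 3*9 + 4 = 65
y(4) = -2*65 + 3*(-17) + 4 = -177
y(5) = -2*(-177) + 3*65 + 4 = 553
y(6) = -2*553 + 3*(-177) + 4 = -1633
y(7) = -2*(-1633) + 3*553 + 4 = 4929
y(8) = -2*4929 + 3*(-1633) + 4 = -14753

-14753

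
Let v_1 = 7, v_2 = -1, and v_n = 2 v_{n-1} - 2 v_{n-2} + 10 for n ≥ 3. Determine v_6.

v_3 = 2(-1) - 2(7) + 10 = -6
v_4 = 2(-6) - 2(-1) + 10 = 0
v_5 = 2(0) - 2(-6) + 10 = 22
v_6 = 2(22) - 2(0) + 10 = 54

54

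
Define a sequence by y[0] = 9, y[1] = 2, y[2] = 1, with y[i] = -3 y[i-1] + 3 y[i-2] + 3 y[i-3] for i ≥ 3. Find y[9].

y[3] = -3*1 + 3*2 + 3*9 = 30
y[4] = -3*30 + 3*1 + 3*2 = -81
y[5] = -3*(-81) + 3*30 + 3*1 = 336
y[6] = -3*336 + 3*(-81) + 3*30 = -1161
y[7] = -3*(-1161) + 3*336 + 3*(-81) = 4248
y[8] = -3*4248 + 3*(-1161) + 3*336 = -15219
y[9] = -3*(-15219) + 3*4248 + 3*(-1161) = 54918

54918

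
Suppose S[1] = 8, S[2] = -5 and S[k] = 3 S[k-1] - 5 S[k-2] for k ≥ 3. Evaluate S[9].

2105

S[3] = 3*(-5) - 5*8 = -55
S[4] = 3*(-55) - 5*(-5) = -140
S[5] = 3*(-140) - 5*(-55) = -145
S[6] = 3*(-145) - 5*(-140) = 265
S[7] = 3*265 - 5*(-145) = 1520
S[8] = 3*1520 - 5*265 = 3235
S[9] = 3*3235 - 5*1520 = 2105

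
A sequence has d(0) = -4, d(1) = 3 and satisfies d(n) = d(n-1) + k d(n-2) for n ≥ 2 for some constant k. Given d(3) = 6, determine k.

-3

d(2) = 3 - 4k
d(3) = 3 - k
So 3 - k = 6, giving k = -3.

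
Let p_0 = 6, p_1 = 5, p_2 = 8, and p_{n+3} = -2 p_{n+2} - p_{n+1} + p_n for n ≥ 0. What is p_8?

p_3 = -2*8 - 5 + 6 = -15
p_4 = -2*(-15) - 8 + 5 = 27
p_5 = -2*27 - (-15) + 8 = -31
p_6 = -2*(-31) - 27 + (-15) = 20
p_7 = -2*20 - (-31) + 27 = 18
p_8 = -2*18 - 20 + (-31) = -87

-87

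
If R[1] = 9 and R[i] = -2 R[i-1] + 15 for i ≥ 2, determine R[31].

4294967301

The fixed point is 15/(1 + 2) = 5, so R[i] - 5 = -2(R[i-1] - 5).
Hence R[i] = 4·(-2)^{i-1} + 5.
R[31] = 4·(-2)^{30} + 5 = 4·1073741824 + 5 = 4294967301.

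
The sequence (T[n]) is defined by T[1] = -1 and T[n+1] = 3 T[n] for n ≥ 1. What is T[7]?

-729

T[2] = 3*(-1) = -3
T[3] = 3*(-3) = -9
T[4] = 3*(-9) = -27
T[5] = 3*(-27) = -81
T[6] = 3*(-81) = -243
T[7] = 3*(-243) = -729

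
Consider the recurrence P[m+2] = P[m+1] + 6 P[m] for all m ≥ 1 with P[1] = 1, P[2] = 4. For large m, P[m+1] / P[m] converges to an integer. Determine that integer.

3

The characteristic equation is r^2 - r - 6 = 0, which factors as (r - 3)(r + 2) = 0.
So the roots are 3 and -2. Since |3| > |-2| and the coefficient of 3^m is non-zero, the ratio tends to 3.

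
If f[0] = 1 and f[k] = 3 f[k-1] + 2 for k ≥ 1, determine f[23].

The fixed point is 2/(1 - 3) = -1, so f[k] + 1 = 3(f[k-1] + 1).
Hence f[k] = 2·3^k - 1.
f[23] = 2·3^{23} - 1 = 2·94143178827 - 1 = 188286357653.

188286357653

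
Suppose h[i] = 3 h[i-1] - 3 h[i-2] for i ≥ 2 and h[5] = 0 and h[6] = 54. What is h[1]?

Rearranging, h[i-2] = (h[i] - 3 h[i-1]) / -3.
h[4] = (54 - 3(0)) / -3 = 54/-3 = -18
h[3] = (0 - 3(-18)) / -3 = 54/-3 = -18
h[2] = (-18 - 3(-18)) / -3 = 36/-3 = -12
h[1] = (-18 - 3(-12)) / -3 = 18/-3 = -6

-6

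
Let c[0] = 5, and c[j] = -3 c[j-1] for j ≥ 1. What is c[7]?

-10935

c[1] = -3*5 = -15
c[2] = -3*(-15) = 45
c[3] = -3*45 = -135
c[4] = -3*(-135) = 405
c[5] = -3*405 = -1215
c[6] = -3*(-1215) = 3645
c[7] = -3*3645 = -10935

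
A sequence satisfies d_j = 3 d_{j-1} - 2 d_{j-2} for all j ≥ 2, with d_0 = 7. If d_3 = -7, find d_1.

5

Let d_1 = x.
d_2 = -14 + 3x
d_3 = -42 + 7x
So -42 + 7x = -7, giving x = 5.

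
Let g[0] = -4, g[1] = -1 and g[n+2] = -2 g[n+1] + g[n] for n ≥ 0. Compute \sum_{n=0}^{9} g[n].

g[2] = -2(-1) + (-4) = -2
g[3] = -2(-2) + (-1) = 3
g[4] = -2(3) + (-2) = -8
g[5] = -2(-8) + 3 = 19
g[6] = -2(19) + (-8) = -46
g[7] = -2(-46) + 19 = 111
g[8] = -2(111) + (-46) = -268
g[9] = -2(-268) + 111 = 647
Sum = (-4) + (-1) + (-2) + 3 + (-8) + 19 + (-46) + 111 + (-268) + 647 = 451

451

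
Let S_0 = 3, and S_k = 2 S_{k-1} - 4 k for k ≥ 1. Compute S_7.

-604

S_1 = 2·3 - 4 = 2
S_2 = 2·2 - 8 = -4
S_3 = 2·(-4) - 12 = -20
S_4 = 2·(-20) - 16 = -56
S_5 = 2·(-56) - 20 = -132
S_6 = 2·(-132) - 24 = -288
S_7 = 2·(-288) - 28 = -604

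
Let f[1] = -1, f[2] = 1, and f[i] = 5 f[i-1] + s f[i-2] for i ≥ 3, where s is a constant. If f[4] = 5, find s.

5

f[3] = 5 - s
f[4] = 25 - 4s
So 25 - 4s = 5, giving s = 5.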